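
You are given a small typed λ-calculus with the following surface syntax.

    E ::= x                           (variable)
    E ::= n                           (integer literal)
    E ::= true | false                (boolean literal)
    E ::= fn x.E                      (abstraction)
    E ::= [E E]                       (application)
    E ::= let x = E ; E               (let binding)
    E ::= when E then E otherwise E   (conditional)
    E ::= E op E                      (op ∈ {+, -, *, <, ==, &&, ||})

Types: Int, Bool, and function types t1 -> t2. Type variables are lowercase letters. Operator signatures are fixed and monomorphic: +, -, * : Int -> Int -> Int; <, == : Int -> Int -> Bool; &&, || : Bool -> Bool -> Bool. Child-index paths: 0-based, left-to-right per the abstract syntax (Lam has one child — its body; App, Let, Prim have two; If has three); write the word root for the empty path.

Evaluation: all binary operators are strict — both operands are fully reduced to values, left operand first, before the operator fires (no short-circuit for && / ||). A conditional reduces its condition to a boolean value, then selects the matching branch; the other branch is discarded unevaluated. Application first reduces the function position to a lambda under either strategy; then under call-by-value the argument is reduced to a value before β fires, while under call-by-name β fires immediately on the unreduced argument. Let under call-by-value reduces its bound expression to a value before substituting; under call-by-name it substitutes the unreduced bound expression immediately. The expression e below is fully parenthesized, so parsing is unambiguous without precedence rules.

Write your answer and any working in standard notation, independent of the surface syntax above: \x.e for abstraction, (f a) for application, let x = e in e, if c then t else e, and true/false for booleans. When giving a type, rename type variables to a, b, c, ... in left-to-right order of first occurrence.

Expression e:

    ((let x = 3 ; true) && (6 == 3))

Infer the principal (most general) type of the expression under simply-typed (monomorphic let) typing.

Working:
let x : Int
  unify Bool ~ Bool
  unify Int ~ Int
  unify Int ~ Int
  unify Bool ~ Bool

Answer: Bool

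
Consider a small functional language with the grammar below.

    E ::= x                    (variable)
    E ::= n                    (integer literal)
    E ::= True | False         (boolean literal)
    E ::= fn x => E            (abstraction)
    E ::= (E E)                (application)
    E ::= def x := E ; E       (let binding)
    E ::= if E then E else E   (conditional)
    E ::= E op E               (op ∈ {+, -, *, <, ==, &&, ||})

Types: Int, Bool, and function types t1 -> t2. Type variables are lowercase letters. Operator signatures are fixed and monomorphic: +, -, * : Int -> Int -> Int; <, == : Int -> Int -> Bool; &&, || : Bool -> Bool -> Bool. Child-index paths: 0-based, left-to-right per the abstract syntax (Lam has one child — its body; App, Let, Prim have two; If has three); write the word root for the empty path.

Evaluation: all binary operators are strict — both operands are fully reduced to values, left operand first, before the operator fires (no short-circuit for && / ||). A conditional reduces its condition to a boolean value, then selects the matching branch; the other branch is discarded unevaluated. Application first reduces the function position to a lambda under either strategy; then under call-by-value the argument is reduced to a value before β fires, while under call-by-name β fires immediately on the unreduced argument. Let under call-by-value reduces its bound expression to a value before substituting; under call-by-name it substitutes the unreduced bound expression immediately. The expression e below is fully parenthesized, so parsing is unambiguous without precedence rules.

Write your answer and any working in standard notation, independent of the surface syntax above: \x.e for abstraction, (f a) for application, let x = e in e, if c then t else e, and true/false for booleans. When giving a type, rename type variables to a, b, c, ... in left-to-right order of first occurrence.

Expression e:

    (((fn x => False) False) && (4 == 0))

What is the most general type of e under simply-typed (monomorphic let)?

Working:
\x._ : a -> Bool
  unify a -> Bool ~ Bool -> b
  unify a ~ Bool
  unify Bool ~ b
_ _ : Bool
  unify Bool ~ Bool
  unify Int ~ Int
  unify Int ~ Int
  unify Bool ~ Bool

Answer: Bool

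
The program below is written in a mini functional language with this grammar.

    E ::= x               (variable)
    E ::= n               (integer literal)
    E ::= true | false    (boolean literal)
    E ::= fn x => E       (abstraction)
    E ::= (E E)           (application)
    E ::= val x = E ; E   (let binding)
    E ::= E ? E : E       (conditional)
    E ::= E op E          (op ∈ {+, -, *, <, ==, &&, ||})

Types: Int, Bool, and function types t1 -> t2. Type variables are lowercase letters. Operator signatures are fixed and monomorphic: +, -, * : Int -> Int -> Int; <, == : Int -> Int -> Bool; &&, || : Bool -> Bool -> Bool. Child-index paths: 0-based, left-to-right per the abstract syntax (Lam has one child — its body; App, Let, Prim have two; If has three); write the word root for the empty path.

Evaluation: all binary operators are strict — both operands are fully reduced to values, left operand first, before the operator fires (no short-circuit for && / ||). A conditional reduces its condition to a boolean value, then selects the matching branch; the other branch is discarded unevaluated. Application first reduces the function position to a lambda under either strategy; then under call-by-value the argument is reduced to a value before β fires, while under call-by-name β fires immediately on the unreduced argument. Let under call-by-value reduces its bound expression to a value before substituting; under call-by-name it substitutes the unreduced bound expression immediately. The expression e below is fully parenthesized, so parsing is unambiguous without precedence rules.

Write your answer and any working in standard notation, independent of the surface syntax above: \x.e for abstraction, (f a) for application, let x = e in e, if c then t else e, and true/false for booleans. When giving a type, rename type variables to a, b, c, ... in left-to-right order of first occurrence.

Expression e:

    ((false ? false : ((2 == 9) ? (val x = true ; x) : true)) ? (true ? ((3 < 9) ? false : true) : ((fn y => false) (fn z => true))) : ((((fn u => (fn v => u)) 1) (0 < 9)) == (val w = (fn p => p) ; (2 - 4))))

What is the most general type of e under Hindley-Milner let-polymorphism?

Derivation:
  unify Bool ~ Bool
  unify Int ~ Int
  unify Int ~ Int
  unify Bool ~ Bool
let x : Bool
x : Bool
  unify Bool ~ Bool
  unify Bool ~ Bool
  unify Bool ~ Bool
  unify Bool ~ Bool
  unify Int ~ Int
  unify Int ~ Int
  unify Bool ~ Bool
  unify Bool ~ Bool
\y._ : a -> Bool
\z._ : b -> Bool
  unify a -> Bool ~ (b -> Bool) -> c
  unify a ~ b -> Bool
  unify Bool ~ c
_ _ : Bool
  unify Bool ~ Bool
u : d
\v._ : e -> d
\u._ : d -> e -> d
  unify d -> e -> d ~ Int -> f
  unify d ~ Int
  unify e -> Int ~ f
_ _ : e -> Int
  unify Int ~ Int
  unify Int ~ Int
  unify e -> Int ~ Bool -> g
  unify e ~ Bool
  unify Int ~ g
_ _ : Int
  unify Int ~ Int
p : h
\p._ : h -> h
let w : forall. h -> h
  unify Int ~ Int
  unify Int ~ Int
  unify Int ~ Int
  unify Bool ~ Bool

Answer: Bool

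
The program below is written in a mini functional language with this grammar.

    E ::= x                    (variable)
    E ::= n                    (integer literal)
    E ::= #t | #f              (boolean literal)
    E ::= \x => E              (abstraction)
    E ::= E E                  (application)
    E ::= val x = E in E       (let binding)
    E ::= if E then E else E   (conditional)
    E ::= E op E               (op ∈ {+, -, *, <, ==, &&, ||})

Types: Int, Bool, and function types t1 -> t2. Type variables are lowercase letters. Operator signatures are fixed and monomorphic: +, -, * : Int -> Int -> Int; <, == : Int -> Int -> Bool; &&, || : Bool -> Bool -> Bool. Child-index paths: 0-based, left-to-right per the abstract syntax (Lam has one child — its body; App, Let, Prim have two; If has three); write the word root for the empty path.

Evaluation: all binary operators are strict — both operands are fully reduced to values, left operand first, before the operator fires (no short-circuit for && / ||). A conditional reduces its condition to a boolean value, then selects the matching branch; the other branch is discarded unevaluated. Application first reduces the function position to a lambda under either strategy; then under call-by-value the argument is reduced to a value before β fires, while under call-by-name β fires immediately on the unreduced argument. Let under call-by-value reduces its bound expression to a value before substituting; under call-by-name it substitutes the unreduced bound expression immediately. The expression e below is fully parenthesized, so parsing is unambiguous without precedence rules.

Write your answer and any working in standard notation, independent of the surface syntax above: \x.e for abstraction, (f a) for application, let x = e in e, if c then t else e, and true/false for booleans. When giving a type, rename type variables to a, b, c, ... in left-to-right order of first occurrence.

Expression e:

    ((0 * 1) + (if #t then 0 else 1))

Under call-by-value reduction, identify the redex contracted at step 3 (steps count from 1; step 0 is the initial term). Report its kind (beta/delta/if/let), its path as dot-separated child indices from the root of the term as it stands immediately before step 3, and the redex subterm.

Working:
step 0: ((0 * 1) + (if true then 0 else 1))
step 1: [delta@0] (0 + (if true then 0 else 1))
step 2: [if@1] (0 + 0)
step 3: [delta@root] 0

Answer: delta at root : (0 + 0)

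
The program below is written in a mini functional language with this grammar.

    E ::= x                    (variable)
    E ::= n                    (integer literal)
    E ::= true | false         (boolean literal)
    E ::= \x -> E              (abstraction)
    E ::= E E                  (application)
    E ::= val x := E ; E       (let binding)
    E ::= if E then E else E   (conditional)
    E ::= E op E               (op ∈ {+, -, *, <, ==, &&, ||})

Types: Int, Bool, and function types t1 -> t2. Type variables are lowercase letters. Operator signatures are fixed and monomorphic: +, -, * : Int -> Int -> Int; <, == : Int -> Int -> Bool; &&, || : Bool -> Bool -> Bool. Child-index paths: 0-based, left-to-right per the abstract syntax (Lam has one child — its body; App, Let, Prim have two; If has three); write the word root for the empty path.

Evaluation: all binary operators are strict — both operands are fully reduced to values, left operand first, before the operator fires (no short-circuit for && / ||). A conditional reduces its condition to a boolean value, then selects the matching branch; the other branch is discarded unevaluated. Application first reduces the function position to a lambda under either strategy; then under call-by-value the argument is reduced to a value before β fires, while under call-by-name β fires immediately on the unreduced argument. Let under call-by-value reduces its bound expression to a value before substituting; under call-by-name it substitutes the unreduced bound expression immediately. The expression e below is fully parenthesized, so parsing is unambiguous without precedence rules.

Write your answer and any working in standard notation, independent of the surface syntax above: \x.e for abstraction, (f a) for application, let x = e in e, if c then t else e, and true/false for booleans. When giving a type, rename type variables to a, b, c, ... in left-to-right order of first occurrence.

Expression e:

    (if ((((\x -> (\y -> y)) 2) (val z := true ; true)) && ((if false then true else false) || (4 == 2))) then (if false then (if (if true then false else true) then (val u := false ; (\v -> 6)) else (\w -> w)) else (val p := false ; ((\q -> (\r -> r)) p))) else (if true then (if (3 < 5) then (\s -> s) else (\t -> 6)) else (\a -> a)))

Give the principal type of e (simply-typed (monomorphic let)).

Answer: Int -> Int

Derivation:
y : b
\y._ : b -> b
\x._ : a -> b -> b
  unify a -> b -> b ~ Int -> c
  unify a ~ Int
  unify b -> b ~ c
_ _ : b -> b
let z : Bool
  unify b -> b ~ Bool -> d
  unify b ~ Bool
  unify Bool ~ d
_ _ : Bool
  unify Bool ~ Bool
  unify Bool ~ Bool
  unify Bool ~ Bool
  unify Bool ~ Bool
  unify Int ~ Int
  unify Int ~ Int
  unify Bool ~ Bool
  unify Bool ~ Bool
  unify Bool ~ Bool
  unify Bool ~ Bool
  unify Bool ~ Bool
  unify Bool ~ Bool
  unify Bool ~ Bool
let u : Bool
\v._ : e -> Int
w : f
\w._ : f -> f
  unify e -> Int ~ f -> f
  unify e ~ f
  unify Int ~ f
let p : Bool
r : h
\r._ : h -> h
\q._ : g -> h -> h
p : Bool
  unify g -> h -> h ~ Bool -> i
  unify g ~ Bool
  unify h -> h ~ i
_ _ : h -> h
  unify Int -> Int ~ h -> h
  unify Int ~ h
  unify Int ~ Int
  unify Bool ~ Bool
  unify Int ~ Int
  unify Int ~ Int
  unify Bool ~ Bool
s : j
\s._ : j -> j
\t._ : k -> Int
  unify j -> j ~ k -> Int
  unify j ~ k
  unify k ~ Int
a : l
\a._ : l -> l
  unify Int -> Int ~ l -> l
  unify Int ~ l
  unify Int ~ Int
  unify Int -> Int ~ Int -> Int
  unify Int ~ Int
  unify Int ~ Int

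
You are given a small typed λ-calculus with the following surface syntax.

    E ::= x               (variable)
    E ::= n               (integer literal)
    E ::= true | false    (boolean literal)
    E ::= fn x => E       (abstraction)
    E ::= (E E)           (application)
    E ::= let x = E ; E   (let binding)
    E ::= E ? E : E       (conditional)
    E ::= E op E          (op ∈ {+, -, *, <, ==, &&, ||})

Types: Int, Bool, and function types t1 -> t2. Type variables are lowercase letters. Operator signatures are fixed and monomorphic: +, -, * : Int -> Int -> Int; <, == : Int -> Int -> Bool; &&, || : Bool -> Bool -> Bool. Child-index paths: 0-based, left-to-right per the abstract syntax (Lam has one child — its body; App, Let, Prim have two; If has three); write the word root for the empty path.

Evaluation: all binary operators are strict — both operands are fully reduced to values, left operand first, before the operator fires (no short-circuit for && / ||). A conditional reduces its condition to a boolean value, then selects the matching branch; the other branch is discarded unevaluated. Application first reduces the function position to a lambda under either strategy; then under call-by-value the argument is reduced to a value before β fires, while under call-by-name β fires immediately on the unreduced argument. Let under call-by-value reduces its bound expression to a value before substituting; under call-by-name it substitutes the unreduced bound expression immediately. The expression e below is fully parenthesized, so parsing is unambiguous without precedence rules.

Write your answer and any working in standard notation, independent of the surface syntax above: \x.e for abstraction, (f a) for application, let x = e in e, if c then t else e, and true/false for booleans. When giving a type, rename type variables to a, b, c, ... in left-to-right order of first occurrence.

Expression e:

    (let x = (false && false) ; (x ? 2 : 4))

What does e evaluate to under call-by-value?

Trace:
step 0: (let x = (false && false) in (if x then 2 else 4))
step 1: [delta@0] (let x = false in (if x then 2 else 4))
step 2: [let@root] (if false then 2 else 4)
step 3: [if@root] 4

Answer: 4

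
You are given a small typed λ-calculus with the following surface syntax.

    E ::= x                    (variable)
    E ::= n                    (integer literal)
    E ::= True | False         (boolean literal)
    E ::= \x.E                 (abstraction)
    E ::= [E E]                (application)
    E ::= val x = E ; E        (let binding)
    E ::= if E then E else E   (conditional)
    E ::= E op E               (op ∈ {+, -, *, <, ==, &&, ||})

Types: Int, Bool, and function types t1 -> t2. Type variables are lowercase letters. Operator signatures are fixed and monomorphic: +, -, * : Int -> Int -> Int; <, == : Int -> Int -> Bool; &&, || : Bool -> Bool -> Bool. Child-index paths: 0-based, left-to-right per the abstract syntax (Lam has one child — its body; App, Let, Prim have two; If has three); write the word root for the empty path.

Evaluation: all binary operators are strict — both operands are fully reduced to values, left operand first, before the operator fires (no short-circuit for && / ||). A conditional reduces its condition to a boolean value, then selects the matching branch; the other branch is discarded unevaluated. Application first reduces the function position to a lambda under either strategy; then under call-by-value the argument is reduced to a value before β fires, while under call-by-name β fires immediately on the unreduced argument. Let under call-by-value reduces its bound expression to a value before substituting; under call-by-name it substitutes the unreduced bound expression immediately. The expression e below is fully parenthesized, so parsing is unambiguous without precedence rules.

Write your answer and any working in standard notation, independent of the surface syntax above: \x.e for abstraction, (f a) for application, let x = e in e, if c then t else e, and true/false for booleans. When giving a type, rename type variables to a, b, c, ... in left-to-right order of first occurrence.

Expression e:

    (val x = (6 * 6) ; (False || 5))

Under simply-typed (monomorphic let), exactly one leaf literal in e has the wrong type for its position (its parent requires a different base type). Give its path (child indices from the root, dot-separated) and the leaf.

Answer: 1.1 : 5

Derivation:
  unify Int ~ Int
  unify Int ~ Int
let x : Int
  unify Bool ~ Bool
  unify Int ~ Bool
  FAIL: mismatch Int ~ Bool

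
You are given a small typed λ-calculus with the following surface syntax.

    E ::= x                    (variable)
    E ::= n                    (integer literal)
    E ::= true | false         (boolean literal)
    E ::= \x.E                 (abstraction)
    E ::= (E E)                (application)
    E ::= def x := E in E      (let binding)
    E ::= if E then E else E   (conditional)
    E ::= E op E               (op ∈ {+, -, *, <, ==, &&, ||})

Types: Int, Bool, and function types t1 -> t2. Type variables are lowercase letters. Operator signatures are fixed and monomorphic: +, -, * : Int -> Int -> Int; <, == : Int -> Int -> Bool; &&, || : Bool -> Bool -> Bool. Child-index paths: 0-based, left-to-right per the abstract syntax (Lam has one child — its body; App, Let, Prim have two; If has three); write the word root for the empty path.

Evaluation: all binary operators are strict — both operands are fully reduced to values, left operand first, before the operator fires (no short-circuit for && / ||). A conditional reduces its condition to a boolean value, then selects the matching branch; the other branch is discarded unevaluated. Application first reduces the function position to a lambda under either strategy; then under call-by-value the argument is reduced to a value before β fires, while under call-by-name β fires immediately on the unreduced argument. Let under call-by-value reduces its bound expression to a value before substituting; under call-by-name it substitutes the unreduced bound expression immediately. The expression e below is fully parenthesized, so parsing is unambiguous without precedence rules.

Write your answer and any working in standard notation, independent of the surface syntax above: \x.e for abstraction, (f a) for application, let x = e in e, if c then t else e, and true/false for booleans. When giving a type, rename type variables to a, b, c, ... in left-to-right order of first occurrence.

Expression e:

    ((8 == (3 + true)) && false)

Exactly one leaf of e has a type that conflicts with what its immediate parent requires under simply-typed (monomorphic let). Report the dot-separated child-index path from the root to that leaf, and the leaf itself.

Derivation:
  unify Int ~ Int
  unify Int ~ Int
  unify Bool ~ Int
  FAIL: mismatch Bool ~ Int

Answer: 0.1.1 : true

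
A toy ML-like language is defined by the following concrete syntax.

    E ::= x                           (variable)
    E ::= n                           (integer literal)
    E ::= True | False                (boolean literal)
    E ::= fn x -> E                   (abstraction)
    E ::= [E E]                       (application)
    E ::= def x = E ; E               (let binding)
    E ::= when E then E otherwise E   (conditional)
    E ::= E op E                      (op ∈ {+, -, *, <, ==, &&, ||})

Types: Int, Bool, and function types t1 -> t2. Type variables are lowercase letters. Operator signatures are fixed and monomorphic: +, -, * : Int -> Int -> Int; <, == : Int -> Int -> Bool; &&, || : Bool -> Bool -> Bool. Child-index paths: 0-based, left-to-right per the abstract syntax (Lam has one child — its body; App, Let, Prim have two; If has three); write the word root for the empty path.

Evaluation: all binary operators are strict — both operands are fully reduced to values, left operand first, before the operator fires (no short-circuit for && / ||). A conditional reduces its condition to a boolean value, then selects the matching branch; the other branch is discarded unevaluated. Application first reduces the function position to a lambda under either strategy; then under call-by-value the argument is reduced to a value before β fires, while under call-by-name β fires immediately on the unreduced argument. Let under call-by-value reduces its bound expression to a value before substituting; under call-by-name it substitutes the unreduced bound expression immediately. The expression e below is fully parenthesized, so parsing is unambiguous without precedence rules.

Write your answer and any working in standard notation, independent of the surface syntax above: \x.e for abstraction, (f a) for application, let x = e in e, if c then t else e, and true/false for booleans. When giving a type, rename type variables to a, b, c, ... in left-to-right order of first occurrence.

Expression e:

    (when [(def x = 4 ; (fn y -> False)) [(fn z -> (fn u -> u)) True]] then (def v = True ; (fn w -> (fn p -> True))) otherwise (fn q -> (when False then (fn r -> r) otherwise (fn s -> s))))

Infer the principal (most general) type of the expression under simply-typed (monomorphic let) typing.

Answer: a -> Bool -> Bool

Trace:
let x : Int
\y._ : a -> Bool
u : c
\u._ : c -> c
\z._ : b -> c -> c
  unify b -> c -> c ~ Bool -> d
  unify b ~ Bool
  unify c -> c ~ d
_ _ : c -> c
  unify a -> Bool ~ (c -> c) -> e
  unify a ~ c -> c
  unify Bool ~ e
_ _ : Bool
  unify Bool ~ Bool
let v : Bool
\p._ : g -> Bool
\w._ : f -> g -> Bool
  unify Bool ~ Bool
r : i
\r._ : i -> i
s : j
\s._ : j -> j
  unify i -> i ~ j -> j
  unify i ~ j
  unify j ~ j
\q._ : h -> j -> j
  unify f -> g -> Bool ~ h -> j -> j
  unify f ~ h
  unify g -> Bool ~ j -> j
  unify g ~ j
  unify Bool ~ j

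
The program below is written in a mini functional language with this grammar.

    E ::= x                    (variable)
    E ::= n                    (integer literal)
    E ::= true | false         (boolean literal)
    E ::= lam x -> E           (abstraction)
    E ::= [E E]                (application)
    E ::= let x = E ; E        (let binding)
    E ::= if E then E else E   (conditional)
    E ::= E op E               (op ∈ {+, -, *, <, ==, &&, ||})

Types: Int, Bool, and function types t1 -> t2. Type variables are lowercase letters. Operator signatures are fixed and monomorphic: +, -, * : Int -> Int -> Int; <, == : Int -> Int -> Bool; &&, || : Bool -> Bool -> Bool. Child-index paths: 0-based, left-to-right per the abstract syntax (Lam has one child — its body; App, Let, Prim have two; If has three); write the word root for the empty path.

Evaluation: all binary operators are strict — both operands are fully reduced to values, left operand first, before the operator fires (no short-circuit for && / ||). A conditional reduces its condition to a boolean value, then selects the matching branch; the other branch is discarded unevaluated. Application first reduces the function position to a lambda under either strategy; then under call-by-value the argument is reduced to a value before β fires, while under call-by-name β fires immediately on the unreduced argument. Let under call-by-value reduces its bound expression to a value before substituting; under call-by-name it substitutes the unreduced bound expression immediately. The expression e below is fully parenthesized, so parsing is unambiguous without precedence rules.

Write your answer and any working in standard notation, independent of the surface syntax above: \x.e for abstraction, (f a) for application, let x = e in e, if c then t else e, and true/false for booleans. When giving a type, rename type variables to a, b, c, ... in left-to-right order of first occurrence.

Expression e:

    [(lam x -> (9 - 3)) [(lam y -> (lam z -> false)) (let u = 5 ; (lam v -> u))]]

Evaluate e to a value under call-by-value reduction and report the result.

Trace:
step 0: ((\x.(9 - 3)) ((\y.(\z.false)) (let u = 5 in (\v.u))))
step 1: [let@1.1] ((\x.(9 - 3)) ((\y.(\z.false)) (\v.5)))
step 2: [beta@1] ((\x.(9 - 3)) (\z.false))
step 3: [beta@root] (9 - 3)
step 4: [delta@root] 6

Answer: 6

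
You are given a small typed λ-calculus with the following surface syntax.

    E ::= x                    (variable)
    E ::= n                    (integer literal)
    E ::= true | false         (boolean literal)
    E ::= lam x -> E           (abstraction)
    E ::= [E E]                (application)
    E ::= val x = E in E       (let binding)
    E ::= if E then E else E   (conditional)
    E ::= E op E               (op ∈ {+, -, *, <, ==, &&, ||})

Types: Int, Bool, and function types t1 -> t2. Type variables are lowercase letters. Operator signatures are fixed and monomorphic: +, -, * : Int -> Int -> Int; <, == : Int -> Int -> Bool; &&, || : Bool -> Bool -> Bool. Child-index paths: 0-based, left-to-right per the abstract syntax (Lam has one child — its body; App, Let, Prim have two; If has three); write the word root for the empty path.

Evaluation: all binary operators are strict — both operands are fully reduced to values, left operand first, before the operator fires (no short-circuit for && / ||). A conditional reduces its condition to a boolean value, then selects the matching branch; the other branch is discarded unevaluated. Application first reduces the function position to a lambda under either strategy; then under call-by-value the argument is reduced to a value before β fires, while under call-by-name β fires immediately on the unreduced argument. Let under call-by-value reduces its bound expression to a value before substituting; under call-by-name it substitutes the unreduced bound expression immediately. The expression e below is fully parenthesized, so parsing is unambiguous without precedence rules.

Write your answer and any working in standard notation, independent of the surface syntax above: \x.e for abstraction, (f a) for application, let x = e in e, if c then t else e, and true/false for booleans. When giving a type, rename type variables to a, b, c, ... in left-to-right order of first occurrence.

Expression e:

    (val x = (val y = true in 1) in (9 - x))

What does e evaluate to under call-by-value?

Answer: 8

Working:
step 0: (let x = (let y = true in 1) in (9 - x))
step 1: [let@0] (let x = 1 in (9 - x))
step 2: [let@root] (9 - 1)
step 3: [delta@root] 8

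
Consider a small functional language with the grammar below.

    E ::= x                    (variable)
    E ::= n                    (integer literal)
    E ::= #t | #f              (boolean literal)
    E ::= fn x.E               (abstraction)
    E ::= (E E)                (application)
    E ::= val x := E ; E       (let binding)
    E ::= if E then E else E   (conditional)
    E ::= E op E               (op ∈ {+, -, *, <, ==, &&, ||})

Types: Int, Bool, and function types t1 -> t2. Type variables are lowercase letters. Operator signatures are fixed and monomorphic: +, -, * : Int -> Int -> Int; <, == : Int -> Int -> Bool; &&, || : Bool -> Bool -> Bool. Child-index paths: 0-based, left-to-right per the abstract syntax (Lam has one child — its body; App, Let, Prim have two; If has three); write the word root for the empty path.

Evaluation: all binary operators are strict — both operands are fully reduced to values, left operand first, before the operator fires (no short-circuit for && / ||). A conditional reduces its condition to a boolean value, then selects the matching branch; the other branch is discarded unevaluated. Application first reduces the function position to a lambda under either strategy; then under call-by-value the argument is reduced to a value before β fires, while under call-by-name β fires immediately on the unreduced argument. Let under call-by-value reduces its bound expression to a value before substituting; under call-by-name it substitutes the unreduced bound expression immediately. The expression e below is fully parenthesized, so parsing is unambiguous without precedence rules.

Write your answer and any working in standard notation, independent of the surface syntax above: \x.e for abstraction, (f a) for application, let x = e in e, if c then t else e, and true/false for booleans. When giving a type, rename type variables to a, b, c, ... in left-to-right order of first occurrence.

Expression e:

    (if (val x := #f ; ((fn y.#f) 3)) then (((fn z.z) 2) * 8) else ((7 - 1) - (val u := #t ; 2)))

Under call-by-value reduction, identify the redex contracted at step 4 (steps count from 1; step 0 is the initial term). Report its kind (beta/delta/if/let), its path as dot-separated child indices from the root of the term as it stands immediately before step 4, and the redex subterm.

Answer: delta at 0 : (7 - 1)

Trace:
step 0: (if (let x = false in ((\y.false) 3)) then (((\z.z) 2) * 8) else ((7 - 1) - (let u = true in 2)))
step 1: [let@0] (if ((\y.false) 3) then (((\z.z) 2) * 8) else ((7 - 1) - (let u = true in 2)))
step 2: [beta@0] (if false then (((\z.z) 2) * 8) else ((7 - 1) - (let u = true in 2)))
step 3: [if@root] ((7 - 1) - (let u = true in 2))
step 4: [delta@0] (6 - (let u = true in 2))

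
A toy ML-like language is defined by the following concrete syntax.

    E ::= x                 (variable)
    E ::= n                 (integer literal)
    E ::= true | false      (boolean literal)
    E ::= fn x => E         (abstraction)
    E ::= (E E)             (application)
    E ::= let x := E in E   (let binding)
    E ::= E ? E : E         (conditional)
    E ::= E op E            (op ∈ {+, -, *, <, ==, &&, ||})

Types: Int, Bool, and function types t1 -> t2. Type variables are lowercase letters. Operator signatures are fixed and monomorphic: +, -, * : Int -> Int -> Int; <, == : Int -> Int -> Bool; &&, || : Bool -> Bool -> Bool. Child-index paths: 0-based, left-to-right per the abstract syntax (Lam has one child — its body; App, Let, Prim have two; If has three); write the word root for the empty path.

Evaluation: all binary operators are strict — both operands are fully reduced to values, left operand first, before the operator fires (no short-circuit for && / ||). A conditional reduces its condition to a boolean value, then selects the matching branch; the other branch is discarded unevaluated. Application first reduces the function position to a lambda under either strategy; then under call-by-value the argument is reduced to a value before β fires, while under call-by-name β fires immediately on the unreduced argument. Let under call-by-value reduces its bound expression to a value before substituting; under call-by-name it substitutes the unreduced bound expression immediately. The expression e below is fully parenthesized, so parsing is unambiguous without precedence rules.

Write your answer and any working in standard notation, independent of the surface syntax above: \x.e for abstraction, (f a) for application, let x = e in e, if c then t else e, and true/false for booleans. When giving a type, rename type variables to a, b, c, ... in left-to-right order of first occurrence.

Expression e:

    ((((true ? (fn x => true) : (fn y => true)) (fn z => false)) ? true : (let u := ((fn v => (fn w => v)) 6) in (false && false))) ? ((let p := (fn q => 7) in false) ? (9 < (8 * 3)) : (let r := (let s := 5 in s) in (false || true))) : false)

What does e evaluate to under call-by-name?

Answer: true

Derivation:
step 0: (if (if ((if true then (\x.true) else (\y.true)) (\z.false)) then true else (let u = ((\v.(\w.v)) 6) in (false && false))) then (if (let p = (\q.7) in false) then (9 < (8 * 3)) else (let r = (let s = 5 in s) in (false || true))) else false)
step 1: [if@0.0.0] (if (if ((\x.true) (\z.false)) then true else (let u = ((\v.(\w.v)) 6) in (false && false))) then (if (let p = (\q.7) in false) then (9 < (8 * 3)) else (let r = (let s = 5 in s) in (false || true))) else false)
step 2: [beta@0.0] (if (if true then true else (let u = ((\v.(\w.v)) 6) in (false && false))) then (if (let p = (\q.7) in false) then (9 < (8 * 3)) else (let r = (let s = 5 in s) in (false || true))) else false)
step 3: [if@0] (if true then (if (let p = (\q.7) in false) then (9 < (8 * 3)) else (let r = (let s = 5 in s) in (false || true))) else false)
step 4: [if@root] (if (let p = (\q.7) in false) then (9 < (8 * 3)) else (let r = (let s = 5 in s) in (false || true)))
step 5: [let@0] (if false then (9 < (8 * 3)) else (let r = (let s = 5 in s) in (false || true)))
step 6: [if@root] (let r = (let s = 5 in s) in (false || true))
step 7: [let@root] (false || true)
step 8: [delta@root] true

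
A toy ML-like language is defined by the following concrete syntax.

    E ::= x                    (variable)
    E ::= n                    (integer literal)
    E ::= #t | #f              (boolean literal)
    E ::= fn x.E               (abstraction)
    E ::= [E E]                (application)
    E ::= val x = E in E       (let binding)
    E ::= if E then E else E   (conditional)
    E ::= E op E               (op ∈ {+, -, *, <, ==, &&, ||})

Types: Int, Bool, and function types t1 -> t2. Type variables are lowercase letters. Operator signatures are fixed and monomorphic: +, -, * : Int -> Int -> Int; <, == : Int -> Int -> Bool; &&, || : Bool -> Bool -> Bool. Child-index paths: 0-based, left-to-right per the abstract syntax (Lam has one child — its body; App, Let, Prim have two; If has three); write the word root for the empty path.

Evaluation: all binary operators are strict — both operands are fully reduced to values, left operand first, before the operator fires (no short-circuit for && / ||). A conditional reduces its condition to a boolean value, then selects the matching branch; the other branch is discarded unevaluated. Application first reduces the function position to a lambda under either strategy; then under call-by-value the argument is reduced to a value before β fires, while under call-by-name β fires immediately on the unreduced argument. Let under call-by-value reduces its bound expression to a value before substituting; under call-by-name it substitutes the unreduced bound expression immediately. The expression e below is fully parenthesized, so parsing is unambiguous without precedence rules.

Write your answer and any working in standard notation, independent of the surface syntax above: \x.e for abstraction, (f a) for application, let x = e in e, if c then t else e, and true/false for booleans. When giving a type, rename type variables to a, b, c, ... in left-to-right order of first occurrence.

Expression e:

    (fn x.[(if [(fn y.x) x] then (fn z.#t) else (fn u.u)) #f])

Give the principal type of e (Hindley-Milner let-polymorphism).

Working:
x : a
\y._ : b -> a
x : a
  unify b -> a ~ a -> c
  unify b ~ a
  unify a ~ c
_ _ : c
  unify c ~ Bool
\z._ : d -> Bool
u : e
\u._ : e -> e
  unify d -> Bool ~ e -> e
  unify d ~ e
  unify Bool ~ e
  unify Bool -> Bool ~ Bool -> f
  unify Bool ~ Bool
  unify Bool ~ f
_ _ : Bool
\x._ : Bool -> Bool

Answer: Bool -> Bool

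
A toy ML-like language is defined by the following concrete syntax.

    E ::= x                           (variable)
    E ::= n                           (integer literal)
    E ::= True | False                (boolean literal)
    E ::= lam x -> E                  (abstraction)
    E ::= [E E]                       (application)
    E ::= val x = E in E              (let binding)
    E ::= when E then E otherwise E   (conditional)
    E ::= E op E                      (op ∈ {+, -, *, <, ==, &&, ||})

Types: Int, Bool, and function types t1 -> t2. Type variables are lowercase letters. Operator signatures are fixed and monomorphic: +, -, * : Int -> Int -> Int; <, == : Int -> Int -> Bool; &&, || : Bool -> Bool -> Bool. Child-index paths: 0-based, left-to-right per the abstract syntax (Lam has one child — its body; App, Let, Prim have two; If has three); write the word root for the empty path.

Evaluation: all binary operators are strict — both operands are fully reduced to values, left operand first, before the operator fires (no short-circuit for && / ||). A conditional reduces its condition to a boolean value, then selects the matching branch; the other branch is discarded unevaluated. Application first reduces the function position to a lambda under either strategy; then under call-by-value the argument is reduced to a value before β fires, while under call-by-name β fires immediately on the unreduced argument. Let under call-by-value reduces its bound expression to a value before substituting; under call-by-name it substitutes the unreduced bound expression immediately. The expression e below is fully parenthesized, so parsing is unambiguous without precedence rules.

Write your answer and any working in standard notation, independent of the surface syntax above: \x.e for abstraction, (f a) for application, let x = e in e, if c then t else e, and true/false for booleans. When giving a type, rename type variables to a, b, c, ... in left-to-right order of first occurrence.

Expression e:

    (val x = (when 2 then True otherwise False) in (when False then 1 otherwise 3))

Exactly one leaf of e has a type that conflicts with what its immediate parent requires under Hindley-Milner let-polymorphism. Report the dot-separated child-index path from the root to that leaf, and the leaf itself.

Answer: 0.0 : 2

Working:
  unify Int ~ Bool
  FAIL: mismatch Int ~ Bool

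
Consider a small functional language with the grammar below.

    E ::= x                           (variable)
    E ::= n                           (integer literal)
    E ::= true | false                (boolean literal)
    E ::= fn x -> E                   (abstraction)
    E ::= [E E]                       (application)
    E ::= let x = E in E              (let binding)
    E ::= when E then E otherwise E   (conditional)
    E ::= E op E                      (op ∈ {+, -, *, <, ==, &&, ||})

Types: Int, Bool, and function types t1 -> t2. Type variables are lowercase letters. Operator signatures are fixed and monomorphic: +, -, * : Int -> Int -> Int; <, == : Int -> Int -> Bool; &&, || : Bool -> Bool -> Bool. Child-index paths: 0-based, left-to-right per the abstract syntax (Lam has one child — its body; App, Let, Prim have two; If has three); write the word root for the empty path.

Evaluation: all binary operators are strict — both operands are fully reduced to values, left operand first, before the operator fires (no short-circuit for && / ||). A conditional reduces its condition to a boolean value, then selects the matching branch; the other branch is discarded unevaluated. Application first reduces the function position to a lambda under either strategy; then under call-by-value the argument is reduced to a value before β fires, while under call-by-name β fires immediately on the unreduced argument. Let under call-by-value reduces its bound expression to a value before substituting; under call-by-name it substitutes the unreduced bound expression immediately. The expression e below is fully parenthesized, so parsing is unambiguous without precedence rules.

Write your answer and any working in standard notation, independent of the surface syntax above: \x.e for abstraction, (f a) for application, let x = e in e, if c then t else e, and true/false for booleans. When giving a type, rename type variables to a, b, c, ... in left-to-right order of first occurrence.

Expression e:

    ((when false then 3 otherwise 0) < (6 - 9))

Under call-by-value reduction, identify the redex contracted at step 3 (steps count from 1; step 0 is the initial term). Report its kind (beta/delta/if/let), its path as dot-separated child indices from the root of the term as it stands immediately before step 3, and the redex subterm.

Answer: delta at root : (0 < -3)

Derivation:
step 0: ((if false then 3 else 0) < (6 - 9))
step 1: [if@0] (0 < (6 - 9))
step 2: [delta@1] (0 < -3)
step 3: [delta@root] false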